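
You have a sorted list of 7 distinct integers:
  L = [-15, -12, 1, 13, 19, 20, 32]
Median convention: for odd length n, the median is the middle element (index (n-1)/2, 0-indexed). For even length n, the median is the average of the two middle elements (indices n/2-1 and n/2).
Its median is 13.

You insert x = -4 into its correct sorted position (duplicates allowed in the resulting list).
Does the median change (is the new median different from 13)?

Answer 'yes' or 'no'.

Old median = 13
Insert x = -4
New median = 7
Changed? yes

Answer: yes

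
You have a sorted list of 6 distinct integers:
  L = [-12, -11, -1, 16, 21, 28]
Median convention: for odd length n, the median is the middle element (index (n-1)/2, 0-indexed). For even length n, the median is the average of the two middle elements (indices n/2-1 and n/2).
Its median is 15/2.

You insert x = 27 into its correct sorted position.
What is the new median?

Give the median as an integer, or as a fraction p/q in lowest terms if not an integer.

Answer: 16

Derivation:
Old list (sorted, length 6): [-12, -11, -1, 16, 21, 28]
Old median = 15/2
Insert x = 27
Old length even (6). Middle pair: indices 2,3 = -1,16.
New length odd (7). New median = single middle element.
x = 27: 5 elements are < x, 1 elements are > x.
New sorted list: [-12, -11, -1, 16, 21, 27, 28]
New median = 16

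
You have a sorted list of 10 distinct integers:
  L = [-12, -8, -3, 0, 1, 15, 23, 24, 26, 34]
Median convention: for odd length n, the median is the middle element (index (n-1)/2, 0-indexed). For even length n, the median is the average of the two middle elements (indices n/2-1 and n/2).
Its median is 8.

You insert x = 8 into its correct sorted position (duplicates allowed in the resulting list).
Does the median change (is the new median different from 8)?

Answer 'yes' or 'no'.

Old median = 8
Insert x = 8
New median = 8
Changed? no

Answer: no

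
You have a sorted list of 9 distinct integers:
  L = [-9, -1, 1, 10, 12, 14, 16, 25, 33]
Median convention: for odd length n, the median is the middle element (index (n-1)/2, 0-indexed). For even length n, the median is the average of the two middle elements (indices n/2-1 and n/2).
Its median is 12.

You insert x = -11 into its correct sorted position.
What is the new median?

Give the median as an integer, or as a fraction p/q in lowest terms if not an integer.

Old list (sorted, length 9): [-9, -1, 1, 10, 12, 14, 16, 25, 33]
Old median = 12
Insert x = -11
Old length odd (9). Middle was index 4 = 12.
New length even (10). New median = avg of two middle elements.
x = -11: 0 elements are < x, 9 elements are > x.
New sorted list: [-11, -9, -1, 1, 10, 12, 14, 16, 25, 33]
New median = 11

Answer: 11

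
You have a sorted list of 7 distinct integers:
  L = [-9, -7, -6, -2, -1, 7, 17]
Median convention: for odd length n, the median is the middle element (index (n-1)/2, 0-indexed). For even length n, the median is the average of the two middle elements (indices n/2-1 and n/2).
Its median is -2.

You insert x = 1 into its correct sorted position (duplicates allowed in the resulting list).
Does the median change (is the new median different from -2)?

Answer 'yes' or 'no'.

Answer: yes

Derivation:
Old median = -2
Insert x = 1
New median = -3/2
Changed? yes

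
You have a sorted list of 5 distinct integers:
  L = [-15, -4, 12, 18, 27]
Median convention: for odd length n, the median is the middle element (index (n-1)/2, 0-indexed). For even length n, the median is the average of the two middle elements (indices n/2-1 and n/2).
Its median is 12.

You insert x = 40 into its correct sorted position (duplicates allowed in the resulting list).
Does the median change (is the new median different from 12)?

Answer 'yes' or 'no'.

Old median = 12
Insert x = 40
New median = 15
Changed? yes

Answer: yes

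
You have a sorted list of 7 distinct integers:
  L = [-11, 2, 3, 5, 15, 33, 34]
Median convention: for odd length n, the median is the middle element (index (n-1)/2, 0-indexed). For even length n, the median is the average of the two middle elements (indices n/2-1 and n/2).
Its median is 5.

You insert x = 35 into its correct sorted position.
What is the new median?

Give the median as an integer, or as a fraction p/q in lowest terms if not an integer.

Old list (sorted, length 7): [-11, 2, 3, 5, 15, 33, 34]
Old median = 5
Insert x = 35
Old length odd (7). Middle was index 3 = 5.
New length even (8). New median = avg of two middle elements.
x = 35: 7 elements are < x, 0 elements are > x.
New sorted list: [-11, 2, 3, 5, 15, 33, 34, 35]
New median = 10

Answer: 10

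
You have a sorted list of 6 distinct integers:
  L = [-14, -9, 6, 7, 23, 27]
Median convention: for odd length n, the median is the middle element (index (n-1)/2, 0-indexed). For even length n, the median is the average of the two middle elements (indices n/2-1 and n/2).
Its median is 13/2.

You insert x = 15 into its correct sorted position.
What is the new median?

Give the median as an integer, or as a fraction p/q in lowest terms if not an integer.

Old list (sorted, length 6): [-14, -9, 6, 7, 23, 27]
Old median = 13/2
Insert x = 15
Old length even (6). Middle pair: indices 2,3 = 6,7.
New length odd (7). New median = single middle element.
x = 15: 4 elements are < x, 2 elements are > x.
New sorted list: [-14, -9, 6, 7, 15, 23, 27]
New median = 7

Answer: 7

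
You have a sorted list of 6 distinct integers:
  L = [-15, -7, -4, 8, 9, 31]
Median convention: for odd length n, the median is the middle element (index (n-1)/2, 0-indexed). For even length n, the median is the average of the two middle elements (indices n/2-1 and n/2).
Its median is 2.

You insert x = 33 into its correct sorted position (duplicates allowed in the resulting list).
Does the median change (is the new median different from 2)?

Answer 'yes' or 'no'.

Old median = 2
Insert x = 33
New median = 8
Changed? yes

Answer: yes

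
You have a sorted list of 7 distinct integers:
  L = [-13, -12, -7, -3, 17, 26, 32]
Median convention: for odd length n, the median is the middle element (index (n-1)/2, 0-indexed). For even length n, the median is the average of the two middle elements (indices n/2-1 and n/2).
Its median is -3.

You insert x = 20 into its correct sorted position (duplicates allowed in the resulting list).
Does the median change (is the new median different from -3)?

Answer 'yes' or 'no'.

Answer: yes

Derivation:
Old median = -3
Insert x = 20
New median = 7
Changed? yes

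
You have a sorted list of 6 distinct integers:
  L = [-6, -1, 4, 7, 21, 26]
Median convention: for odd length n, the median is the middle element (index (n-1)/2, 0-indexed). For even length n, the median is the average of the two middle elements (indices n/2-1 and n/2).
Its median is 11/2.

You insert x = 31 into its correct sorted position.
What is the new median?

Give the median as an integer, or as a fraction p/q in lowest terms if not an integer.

Old list (sorted, length 6): [-6, -1, 4, 7, 21, 26]
Old median = 11/2
Insert x = 31
Old length even (6). Middle pair: indices 2,3 = 4,7.
New length odd (7). New median = single middle element.
x = 31: 6 elements are < x, 0 elements are > x.
New sorted list: [-6, -1, 4, 7, 21, 26, 31]
New median = 7

Answer: 7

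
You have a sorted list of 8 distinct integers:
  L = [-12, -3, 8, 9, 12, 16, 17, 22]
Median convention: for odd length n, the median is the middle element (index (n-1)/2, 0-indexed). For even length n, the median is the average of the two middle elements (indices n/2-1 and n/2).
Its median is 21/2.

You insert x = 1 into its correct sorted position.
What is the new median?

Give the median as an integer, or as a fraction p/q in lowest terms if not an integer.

Old list (sorted, length 8): [-12, -3, 8, 9, 12, 16, 17, 22]
Old median = 21/2
Insert x = 1
Old length even (8). Middle pair: indices 3,4 = 9,12.
New length odd (9). New median = single middle element.
x = 1: 2 elements are < x, 6 elements are > x.
New sorted list: [-12, -3, 1, 8, 9, 12, 16, 17, 22]
New median = 9

Answer: 9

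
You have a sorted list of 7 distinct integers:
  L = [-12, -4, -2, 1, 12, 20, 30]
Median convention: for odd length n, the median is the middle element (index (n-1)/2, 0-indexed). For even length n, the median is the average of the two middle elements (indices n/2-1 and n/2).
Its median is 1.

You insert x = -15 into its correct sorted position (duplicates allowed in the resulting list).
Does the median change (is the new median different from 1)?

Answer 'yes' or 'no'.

Old median = 1
Insert x = -15
New median = -1/2
Changed? yes

Answer: yes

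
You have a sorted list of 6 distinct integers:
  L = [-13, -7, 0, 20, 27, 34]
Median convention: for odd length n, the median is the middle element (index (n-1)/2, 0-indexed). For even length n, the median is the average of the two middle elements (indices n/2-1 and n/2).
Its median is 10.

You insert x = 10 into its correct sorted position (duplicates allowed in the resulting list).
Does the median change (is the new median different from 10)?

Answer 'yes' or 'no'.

Answer: no

Derivation:
Old median = 10
Insert x = 10
New median = 10
Changed? no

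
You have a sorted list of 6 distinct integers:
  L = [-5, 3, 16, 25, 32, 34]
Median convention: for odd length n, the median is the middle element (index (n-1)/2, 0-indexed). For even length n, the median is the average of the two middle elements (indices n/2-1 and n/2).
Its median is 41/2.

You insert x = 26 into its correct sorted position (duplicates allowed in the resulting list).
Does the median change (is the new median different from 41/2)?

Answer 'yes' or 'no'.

Answer: yes

Derivation:
Old median = 41/2
Insert x = 26
New median = 25
Changed? yes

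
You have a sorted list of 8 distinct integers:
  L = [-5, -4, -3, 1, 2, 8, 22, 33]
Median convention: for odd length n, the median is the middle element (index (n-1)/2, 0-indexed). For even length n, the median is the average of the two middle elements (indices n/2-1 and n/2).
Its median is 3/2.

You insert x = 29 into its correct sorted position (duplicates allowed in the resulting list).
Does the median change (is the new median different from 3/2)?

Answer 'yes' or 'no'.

Old median = 3/2
Insert x = 29
New median = 2
Changed? yes

Answer: yes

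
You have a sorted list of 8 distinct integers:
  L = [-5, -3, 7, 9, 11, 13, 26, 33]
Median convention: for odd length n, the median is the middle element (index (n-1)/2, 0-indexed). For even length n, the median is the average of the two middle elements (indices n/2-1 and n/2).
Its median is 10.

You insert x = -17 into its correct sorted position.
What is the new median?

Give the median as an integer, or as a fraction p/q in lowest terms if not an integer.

Answer: 9

Derivation:
Old list (sorted, length 8): [-5, -3, 7, 9, 11, 13, 26, 33]
Old median = 10
Insert x = -17
Old length even (8). Middle pair: indices 3,4 = 9,11.
New length odd (9). New median = single middle element.
x = -17: 0 elements are < x, 8 elements are > x.
New sorted list: [-17, -5, -3, 7, 9, 11, 13, 26, 33]
New median = 9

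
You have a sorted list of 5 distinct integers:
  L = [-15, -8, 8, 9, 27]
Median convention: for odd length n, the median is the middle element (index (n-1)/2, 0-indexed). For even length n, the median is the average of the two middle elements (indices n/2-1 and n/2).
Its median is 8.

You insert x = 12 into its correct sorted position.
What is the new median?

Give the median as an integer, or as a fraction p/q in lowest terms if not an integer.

Answer: 17/2

Derivation:
Old list (sorted, length 5): [-15, -8, 8, 9, 27]
Old median = 8
Insert x = 12
Old length odd (5). Middle was index 2 = 8.
New length even (6). New median = avg of two middle elements.
x = 12: 4 elements are < x, 1 elements are > x.
New sorted list: [-15, -8, 8, 9, 12, 27]
New median = 17/2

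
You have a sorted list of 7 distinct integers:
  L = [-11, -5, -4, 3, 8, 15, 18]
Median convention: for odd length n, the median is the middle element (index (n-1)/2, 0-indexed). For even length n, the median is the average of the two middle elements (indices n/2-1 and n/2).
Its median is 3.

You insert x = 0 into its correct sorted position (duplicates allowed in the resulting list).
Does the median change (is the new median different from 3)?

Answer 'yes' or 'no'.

Old median = 3
Insert x = 0
New median = 3/2
Changed? yes

Answer: yes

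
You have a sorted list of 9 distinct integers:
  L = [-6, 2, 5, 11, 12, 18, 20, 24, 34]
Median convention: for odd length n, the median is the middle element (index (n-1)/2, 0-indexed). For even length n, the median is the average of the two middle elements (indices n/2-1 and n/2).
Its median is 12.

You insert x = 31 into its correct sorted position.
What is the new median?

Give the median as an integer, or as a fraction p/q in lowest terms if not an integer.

Answer: 15

Derivation:
Old list (sorted, length 9): [-6, 2, 5, 11, 12, 18, 20, 24, 34]
Old median = 12
Insert x = 31
Old length odd (9). Middle was index 4 = 12.
New length even (10). New median = avg of two middle elements.
x = 31: 8 elements are < x, 1 elements are > x.
New sorted list: [-6, 2, 5, 11, 12, 18, 20, 24, 31, 34]
New median = 15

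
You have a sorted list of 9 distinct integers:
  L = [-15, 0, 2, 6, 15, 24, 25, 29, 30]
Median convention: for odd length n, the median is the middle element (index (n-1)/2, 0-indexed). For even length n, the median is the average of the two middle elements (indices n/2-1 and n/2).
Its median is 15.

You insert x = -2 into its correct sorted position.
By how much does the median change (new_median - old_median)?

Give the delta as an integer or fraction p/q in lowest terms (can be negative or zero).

Old median = 15
After inserting x = -2: new sorted = [-15, -2, 0, 2, 6, 15, 24, 25, 29, 30]
New median = 21/2
Delta = 21/2 - 15 = -9/2

Answer: -9/2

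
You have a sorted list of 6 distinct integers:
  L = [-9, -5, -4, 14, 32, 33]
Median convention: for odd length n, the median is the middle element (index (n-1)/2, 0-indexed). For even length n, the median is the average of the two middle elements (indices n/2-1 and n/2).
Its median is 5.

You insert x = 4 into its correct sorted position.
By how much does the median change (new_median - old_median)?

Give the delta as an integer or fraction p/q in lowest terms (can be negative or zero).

Answer: -1

Derivation:
Old median = 5
After inserting x = 4: new sorted = [-9, -5, -4, 4, 14, 32, 33]
New median = 4
Delta = 4 - 5 = -1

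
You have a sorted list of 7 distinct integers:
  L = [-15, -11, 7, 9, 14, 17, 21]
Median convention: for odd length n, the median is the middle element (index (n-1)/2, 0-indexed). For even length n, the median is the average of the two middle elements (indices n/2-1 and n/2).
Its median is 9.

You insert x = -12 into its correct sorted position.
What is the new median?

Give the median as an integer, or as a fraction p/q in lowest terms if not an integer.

Old list (sorted, length 7): [-15, -11, 7, 9, 14, 17, 21]
Old median = 9
Insert x = -12
Old length odd (7). Middle was index 3 = 9.
New length even (8). New median = avg of two middle elements.
x = -12: 1 elements are < x, 6 elements are > x.
New sorted list: [-15, -12, -11, 7, 9, 14, 17, 21]
New median = 8

Answer: 8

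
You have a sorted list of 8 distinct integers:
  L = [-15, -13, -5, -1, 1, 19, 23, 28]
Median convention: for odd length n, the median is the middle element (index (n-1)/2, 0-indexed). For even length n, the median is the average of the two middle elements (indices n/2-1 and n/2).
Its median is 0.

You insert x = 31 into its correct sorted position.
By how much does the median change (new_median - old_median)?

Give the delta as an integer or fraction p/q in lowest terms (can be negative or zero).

Answer: 1

Derivation:
Old median = 0
After inserting x = 31: new sorted = [-15, -13, -5, -1, 1, 19, 23, 28, 31]
New median = 1
Delta = 1 - 0 = 1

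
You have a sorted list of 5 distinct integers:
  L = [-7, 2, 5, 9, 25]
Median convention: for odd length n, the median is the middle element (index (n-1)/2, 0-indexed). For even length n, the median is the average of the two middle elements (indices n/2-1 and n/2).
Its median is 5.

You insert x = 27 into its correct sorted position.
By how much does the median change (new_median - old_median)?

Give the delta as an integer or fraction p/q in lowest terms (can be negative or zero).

Answer: 2

Derivation:
Old median = 5
After inserting x = 27: new sorted = [-7, 2, 5, 9, 25, 27]
New median = 7
Delta = 7 - 5 = 2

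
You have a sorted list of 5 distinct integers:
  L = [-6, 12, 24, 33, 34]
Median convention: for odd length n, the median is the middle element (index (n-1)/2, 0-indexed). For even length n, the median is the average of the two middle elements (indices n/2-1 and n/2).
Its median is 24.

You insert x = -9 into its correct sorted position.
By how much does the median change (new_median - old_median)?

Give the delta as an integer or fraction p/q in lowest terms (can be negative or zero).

Old median = 24
After inserting x = -9: new sorted = [-9, -6, 12, 24, 33, 34]
New median = 18
Delta = 18 - 24 = -6

Answer: -6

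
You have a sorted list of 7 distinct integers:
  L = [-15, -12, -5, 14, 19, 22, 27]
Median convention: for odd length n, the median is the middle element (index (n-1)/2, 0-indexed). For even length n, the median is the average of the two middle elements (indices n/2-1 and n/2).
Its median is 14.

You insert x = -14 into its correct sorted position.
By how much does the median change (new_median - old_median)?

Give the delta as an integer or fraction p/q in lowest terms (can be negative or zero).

Answer: -19/2

Derivation:
Old median = 14
After inserting x = -14: new sorted = [-15, -14, -12, -5, 14, 19, 22, 27]
New median = 9/2
Delta = 9/2 - 14 = -19/2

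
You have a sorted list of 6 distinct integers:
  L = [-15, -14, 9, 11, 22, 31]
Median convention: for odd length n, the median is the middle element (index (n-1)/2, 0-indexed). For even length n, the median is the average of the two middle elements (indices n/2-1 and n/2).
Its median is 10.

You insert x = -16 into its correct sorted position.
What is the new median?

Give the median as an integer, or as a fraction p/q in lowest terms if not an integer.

Answer: 9

Derivation:
Old list (sorted, length 6): [-15, -14, 9, 11, 22, 31]
Old median = 10
Insert x = -16
Old length even (6). Middle pair: indices 2,3 = 9,11.
New length odd (7). New median = single middle element.
x = -16: 0 elements are < x, 6 elements are > x.
New sorted list: [-16, -15, -14, 9, 11, 22, 31]
New median = 9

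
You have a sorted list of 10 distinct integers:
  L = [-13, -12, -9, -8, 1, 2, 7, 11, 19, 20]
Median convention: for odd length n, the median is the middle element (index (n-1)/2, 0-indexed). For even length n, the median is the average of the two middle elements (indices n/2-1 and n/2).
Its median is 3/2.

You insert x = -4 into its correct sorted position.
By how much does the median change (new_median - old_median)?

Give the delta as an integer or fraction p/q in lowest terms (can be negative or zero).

Answer: -1/2

Derivation:
Old median = 3/2
After inserting x = -4: new sorted = [-13, -12, -9, -8, -4, 1, 2, 7, 11, 19, 20]
New median = 1
Delta = 1 - 3/2 = -1/2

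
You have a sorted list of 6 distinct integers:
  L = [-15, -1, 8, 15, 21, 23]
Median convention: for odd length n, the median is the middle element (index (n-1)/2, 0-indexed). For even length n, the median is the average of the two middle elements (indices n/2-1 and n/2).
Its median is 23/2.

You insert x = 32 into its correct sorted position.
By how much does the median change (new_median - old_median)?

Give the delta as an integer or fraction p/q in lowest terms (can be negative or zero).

Old median = 23/2
After inserting x = 32: new sorted = [-15, -1, 8, 15, 21, 23, 32]
New median = 15
Delta = 15 - 23/2 = 7/2

Answer: 7/2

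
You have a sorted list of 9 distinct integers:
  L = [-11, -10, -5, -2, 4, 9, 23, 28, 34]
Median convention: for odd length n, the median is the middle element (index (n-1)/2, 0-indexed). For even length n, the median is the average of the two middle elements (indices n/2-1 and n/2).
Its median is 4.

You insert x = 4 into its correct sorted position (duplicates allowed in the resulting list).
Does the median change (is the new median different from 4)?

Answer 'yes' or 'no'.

Answer: no

Derivation:
Old median = 4
Insert x = 4
New median = 4
Changed? no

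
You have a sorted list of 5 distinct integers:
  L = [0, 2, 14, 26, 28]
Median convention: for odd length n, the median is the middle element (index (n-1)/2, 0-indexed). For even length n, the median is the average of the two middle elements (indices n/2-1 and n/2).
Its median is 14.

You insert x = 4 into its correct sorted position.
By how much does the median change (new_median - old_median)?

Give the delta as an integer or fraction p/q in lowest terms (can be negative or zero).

Old median = 14
After inserting x = 4: new sorted = [0, 2, 4, 14, 26, 28]
New median = 9
Delta = 9 - 14 = -5

Answer: -5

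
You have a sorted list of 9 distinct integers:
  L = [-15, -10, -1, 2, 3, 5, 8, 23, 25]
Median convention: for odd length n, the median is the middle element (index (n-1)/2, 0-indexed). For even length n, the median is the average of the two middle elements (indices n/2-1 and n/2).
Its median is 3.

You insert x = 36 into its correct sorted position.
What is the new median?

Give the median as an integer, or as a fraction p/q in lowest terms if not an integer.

Old list (sorted, length 9): [-15, -10, -1, 2, 3, 5, 8, 23, 25]
Old median = 3
Insert x = 36
Old length odd (9). Middle was index 4 = 3.
New length even (10). New median = avg of two middle elements.
x = 36: 9 elements are < x, 0 elements are > x.
New sorted list: [-15, -10, -1, 2, 3, 5, 8, 23, 25, 36]
New median = 4

Answer: 4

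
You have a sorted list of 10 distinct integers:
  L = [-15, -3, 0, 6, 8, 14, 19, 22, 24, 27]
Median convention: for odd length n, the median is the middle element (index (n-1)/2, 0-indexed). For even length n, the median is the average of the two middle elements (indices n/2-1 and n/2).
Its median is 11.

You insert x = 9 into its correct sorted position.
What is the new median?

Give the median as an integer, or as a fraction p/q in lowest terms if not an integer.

Answer: 9

Derivation:
Old list (sorted, length 10): [-15, -3, 0, 6, 8, 14, 19, 22, 24, 27]
Old median = 11
Insert x = 9
Old length even (10). Middle pair: indices 4,5 = 8,14.
New length odd (11). New median = single middle element.
x = 9: 5 elements are < x, 5 elements are > x.
New sorted list: [-15, -3, 0, 6, 8, 9, 14, 19, 22, 24, 27]
New median = 9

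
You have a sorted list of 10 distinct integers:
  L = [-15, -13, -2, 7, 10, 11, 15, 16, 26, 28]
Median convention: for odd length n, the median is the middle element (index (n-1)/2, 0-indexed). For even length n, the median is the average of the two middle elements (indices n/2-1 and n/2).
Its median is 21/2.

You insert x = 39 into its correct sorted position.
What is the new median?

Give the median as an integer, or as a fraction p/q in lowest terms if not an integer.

Answer: 11

Derivation:
Old list (sorted, length 10): [-15, -13, -2, 7, 10, 11, 15, 16, 26, 28]
Old median = 21/2
Insert x = 39
Old length even (10). Middle pair: indices 4,5 = 10,11.
New length odd (11). New median = single middle element.
x = 39: 10 elements are < x, 0 elements are > x.
New sorted list: [-15, -13, -2, 7, 10, 11, 15, 16, 26, 28, 39]
New median = 11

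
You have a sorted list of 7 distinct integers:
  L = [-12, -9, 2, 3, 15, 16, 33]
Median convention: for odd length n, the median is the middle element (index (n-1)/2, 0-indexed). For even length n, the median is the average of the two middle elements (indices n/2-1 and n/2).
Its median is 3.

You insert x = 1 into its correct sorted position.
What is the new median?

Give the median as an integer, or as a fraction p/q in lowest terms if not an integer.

Old list (sorted, length 7): [-12, -9, 2, 3, 15, 16, 33]
Old median = 3
Insert x = 1
Old length odd (7). Middle was index 3 = 3.
New length even (8). New median = avg of two middle elements.
x = 1: 2 elements are < x, 5 elements are > x.
New sorted list: [-12, -9, 1, 2, 3, 15, 16, 33]
New median = 5/2

Answer: 5/2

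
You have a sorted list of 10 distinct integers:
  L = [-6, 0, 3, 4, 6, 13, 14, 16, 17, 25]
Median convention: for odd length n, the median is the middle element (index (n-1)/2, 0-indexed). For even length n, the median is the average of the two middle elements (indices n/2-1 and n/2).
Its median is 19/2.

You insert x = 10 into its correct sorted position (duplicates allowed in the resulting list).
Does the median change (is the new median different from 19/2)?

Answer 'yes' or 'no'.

Old median = 19/2
Insert x = 10
New median = 10
Changed? yes

Answer: yes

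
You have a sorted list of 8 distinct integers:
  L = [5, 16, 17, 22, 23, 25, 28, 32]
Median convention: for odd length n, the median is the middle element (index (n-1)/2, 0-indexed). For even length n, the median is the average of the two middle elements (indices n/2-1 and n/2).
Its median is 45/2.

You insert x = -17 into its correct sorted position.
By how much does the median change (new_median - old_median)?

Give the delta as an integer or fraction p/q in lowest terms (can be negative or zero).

Old median = 45/2
After inserting x = -17: new sorted = [-17, 5, 16, 17, 22, 23, 25, 28, 32]
New median = 22
Delta = 22 - 45/2 = -1/2

Answer: -1/2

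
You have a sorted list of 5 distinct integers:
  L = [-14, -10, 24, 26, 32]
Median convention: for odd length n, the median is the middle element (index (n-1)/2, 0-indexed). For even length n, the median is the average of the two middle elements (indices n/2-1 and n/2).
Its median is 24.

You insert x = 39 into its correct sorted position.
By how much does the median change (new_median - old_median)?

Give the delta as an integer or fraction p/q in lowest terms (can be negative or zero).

Old median = 24
After inserting x = 39: new sorted = [-14, -10, 24, 26, 32, 39]
New median = 25
Delta = 25 - 24 = 1

Answer: 1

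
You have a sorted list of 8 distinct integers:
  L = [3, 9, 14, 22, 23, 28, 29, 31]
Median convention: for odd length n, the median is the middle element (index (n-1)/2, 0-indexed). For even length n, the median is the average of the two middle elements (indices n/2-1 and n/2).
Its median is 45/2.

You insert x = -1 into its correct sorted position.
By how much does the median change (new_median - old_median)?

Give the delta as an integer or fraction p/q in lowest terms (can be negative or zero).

Answer: -1/2

Derivation:
Old median = 45/2
After inserting x = -1: new sorted = [-1, 3, 9, 14, 22, 23, 28, 29, 31]
New median = 22
Delta = 22 - 45/2 = -1/2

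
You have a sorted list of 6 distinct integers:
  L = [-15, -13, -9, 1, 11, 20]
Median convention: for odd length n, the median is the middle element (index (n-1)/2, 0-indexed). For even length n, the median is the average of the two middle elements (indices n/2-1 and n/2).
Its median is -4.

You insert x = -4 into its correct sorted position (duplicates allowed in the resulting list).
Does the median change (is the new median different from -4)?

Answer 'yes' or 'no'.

Answer: no

Derivation:
Old median = -4
Insert x = -4
New median = -4
Changed? no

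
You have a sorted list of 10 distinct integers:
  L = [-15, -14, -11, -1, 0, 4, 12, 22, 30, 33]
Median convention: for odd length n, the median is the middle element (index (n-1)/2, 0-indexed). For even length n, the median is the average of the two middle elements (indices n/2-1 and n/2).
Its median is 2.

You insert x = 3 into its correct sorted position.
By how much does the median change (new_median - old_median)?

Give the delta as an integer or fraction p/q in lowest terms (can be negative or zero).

Old median = 2
After inserting x = 3: new sorted = [-15, -14, -11, -1, 0, 3, 4, 12, 22, 30, 33]
New median = 3
Delta = 3 - 2 = 1

Answer: 1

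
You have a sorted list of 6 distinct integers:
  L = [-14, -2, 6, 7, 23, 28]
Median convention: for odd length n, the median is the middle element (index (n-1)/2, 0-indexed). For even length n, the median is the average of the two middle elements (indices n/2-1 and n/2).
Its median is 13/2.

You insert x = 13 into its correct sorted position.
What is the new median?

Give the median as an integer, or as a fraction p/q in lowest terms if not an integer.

Answer: 7

Derivation:
Old list (sorted, length 6): [-14, -2, 6, 7, 23, 28]
Old median = 13/2
Insert x = 13
Old length even (6). Middle pair: indices 2,3 = 6,7.
New length odd (7). New median = single middle element.
x = 13: 4 elements are < x, 2 elements are > x.
New sorted list: [-14, -2, 6, 7, 13, 23, 28]
New median = 7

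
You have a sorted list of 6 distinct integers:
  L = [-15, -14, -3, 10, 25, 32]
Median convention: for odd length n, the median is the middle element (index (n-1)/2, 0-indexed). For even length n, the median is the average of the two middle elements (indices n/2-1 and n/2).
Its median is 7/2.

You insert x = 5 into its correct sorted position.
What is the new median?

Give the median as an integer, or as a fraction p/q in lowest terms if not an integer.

Answer: 5

Derivation:
Old list (sorted, length 6): [-15, -14, -3, 10, 25, 32]
Old median = 7/2
Insert x = 5
Old length even (6). Middle pair: indices 2,3 = -3,10.
New length odd (7). New median = single middle element.
x = 5: 3 elements are < x, 3 elements are > x.
New sorted list: [-15, -14, -3, 5, 10, 25, 32]
New median = 5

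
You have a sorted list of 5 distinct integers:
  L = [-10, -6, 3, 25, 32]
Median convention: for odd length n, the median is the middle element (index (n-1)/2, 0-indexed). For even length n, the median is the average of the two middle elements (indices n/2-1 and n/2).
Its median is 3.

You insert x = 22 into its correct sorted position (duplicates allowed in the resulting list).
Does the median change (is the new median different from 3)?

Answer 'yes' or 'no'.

Answer: yes

Derivation:
Old median = 3
Insert x = 22
New median = 25/2
Changed? yes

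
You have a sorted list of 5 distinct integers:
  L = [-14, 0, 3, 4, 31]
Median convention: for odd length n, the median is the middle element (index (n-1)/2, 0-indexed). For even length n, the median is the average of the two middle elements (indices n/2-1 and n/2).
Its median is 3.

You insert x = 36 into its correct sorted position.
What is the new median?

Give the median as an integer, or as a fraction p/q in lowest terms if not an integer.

Old list (sorted, length 5): [-14, 0, 3, 4, 31]
Old median = 3
Insert x = 36
Old length odd (5). Middle was index 2 = 3.
New length even (6). New median = avg of two middle elements.
x = 36: 5 elements are < x, 0 elements are > x.
New sorted list: [-14, 0, 3, 4, 31, 36]
New median = 7/2

Answer: 7/2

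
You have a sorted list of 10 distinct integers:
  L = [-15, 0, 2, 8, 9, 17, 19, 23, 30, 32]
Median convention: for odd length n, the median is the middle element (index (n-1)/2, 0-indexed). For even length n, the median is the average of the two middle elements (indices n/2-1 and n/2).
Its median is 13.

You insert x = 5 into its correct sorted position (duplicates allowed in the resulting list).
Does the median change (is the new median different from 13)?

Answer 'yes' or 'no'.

Old median = 13
Insert x = 5
New median = 9
Changed? yes

Answer: yes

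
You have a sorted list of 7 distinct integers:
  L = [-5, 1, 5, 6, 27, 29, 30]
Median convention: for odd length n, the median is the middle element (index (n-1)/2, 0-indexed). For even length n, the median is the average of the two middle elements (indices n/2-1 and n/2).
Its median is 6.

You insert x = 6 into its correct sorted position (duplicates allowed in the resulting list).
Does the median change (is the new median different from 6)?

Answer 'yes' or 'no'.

Old median = 6
Insert x = 6
New median = 6
Changed? no

Answer: no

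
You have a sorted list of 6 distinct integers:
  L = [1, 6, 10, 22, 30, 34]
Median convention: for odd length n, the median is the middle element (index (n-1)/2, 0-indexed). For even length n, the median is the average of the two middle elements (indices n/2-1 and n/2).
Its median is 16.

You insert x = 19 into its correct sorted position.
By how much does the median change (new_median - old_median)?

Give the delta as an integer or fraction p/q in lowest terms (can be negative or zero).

Answer: 3

Derivation:
Old median = 16
After inserting x = 19: new sorted = [1, 6, 10, 19, 22, 30, 34]
New median = 19
Delta = 19 - 16 = 3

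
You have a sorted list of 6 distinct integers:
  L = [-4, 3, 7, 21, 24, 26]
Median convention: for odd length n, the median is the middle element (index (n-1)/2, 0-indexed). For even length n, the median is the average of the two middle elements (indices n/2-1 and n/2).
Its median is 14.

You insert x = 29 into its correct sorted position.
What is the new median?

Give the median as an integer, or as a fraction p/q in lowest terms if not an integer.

Old list (sorted, length 6): [-4, 3, 7, 21, 24, 26]
Old median = 14
Insert x = 29
Old length even (6). Middle pair: indices 2,3 = 7,21.
New length odd (7). New median = single middle element.
x = 29: 6 elements are < x, 0 elements are > x.
New sorted list: [-4, 3, 7, 21, 24, 26, 29]
New median = 21

Answer: 21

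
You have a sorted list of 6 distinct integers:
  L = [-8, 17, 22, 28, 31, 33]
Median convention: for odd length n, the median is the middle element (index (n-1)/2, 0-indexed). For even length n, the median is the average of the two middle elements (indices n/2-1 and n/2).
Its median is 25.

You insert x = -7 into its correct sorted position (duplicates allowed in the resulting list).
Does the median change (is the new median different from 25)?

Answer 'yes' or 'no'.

Answer: yes

Derivation:
Old median = 25
Insert x = -7
New median = 22
Changed? yes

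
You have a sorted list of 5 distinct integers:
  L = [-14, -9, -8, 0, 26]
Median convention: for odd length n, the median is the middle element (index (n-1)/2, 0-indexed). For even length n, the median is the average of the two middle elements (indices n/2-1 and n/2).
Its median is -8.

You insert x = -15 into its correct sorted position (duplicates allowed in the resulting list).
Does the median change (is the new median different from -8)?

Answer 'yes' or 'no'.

Old median = -8
Insert x = -15
New median = -17/2
Changed? yes

Answer: yes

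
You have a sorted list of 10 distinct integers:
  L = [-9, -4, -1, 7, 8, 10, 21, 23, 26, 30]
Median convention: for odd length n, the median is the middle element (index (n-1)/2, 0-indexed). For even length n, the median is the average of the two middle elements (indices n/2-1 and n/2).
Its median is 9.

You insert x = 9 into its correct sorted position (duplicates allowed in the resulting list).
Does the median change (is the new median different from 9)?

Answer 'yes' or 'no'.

Old median = 9
Insert x = 9
New median = 9
Changed? no

Answer: no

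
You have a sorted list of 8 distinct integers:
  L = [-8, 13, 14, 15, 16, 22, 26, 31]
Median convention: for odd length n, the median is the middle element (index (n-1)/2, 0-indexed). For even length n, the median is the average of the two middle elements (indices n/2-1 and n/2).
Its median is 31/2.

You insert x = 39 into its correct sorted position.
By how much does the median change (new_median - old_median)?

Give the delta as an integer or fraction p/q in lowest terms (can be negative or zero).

Old median = 31/2
After inserting x = 39: new sorted = [-8, 13, 14, 15, 16, 22, 26, 31, 39]
New median = 16
Delta = 16 - 31/2 = 1/2

Answer: 1/2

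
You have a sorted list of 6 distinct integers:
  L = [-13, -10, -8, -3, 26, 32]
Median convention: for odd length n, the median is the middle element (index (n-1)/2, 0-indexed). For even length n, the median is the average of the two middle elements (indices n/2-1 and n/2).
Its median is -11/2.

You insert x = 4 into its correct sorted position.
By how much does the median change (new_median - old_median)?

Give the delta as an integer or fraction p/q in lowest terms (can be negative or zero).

Old median = -11/2
After inserting x = 4: new sorted = [-13, -10, -8, -3, 4, 26, 32]
New median = -3
Delta = -3 - -11/2 = 5/2

Answer: 5/2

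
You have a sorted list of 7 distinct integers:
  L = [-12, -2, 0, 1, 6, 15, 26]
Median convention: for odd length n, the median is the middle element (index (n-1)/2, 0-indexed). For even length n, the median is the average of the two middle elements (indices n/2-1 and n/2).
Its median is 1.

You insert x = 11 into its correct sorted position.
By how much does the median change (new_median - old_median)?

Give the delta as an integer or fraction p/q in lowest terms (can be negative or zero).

Old median = 1
After inserting x = 11: new sorted = [-12, -2, 0, 1, 6, 11, 15, 26]
New median = 7/2
Delta = 7/2 - 1 = 5/2

Answer: 5/2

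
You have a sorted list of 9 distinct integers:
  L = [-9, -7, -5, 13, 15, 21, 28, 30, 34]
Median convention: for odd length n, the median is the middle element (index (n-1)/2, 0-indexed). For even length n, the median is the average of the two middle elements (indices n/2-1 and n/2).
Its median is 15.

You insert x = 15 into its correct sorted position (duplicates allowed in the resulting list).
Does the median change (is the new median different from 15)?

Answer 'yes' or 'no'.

Old median = 15
Insert x = 15
New median = 15
Changed? no

Answer: no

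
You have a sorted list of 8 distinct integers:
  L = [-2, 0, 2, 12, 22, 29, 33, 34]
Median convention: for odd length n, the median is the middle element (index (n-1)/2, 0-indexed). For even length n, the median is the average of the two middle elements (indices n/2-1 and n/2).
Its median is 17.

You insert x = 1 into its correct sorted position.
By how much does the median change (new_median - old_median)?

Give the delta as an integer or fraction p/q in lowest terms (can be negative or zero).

Old median = 17
After inserting x = 1: new sorted = [-2, 0, 1, 2, 12, 22, 29, 33, 34]
New median = 12
Delta = 12 - 17 = -5

Answer: -5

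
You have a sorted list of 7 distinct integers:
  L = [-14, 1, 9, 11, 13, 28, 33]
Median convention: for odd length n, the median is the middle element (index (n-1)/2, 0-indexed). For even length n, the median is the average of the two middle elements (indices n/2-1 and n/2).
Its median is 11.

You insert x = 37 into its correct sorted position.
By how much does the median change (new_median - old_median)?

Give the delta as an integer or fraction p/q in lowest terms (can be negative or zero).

Answer: 1

Derivation:
Old median = 11
After inserting x = 37: new sorted = [-14, 1, 9, 11, 13, 28, 33, 37]
New median = 12
Delta = 12 - 11 = 1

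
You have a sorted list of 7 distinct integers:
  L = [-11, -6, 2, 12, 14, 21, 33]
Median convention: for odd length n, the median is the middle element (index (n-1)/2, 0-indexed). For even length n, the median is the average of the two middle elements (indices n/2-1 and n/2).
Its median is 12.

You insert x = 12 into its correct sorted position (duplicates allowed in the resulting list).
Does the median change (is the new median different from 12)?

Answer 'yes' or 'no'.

Old median = 12
Insert x = 12
New median = 12
Changed? no

Answer: no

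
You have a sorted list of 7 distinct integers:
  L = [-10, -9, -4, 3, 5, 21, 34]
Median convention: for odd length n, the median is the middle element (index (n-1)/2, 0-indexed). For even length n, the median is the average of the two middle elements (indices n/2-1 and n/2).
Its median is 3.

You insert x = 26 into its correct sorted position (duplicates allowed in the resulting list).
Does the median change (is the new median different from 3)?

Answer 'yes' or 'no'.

Old median = 3
Insert x = 26
New median = 4
Changed? yes

Answer: yes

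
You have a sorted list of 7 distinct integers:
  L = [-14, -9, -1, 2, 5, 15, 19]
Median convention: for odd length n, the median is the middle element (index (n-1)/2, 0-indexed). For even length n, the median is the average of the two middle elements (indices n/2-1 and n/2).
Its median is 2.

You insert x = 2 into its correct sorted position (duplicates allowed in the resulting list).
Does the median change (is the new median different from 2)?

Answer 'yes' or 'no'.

Old median = 2
Insert x = 2
New median = 2
Changed? no

Answer: no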